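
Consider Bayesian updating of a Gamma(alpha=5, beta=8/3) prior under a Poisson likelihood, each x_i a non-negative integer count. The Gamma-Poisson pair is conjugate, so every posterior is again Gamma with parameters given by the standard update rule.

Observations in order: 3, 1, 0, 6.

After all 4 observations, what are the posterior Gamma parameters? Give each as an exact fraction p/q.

obs 1: x=3 → posterior Gamma(8, 11/3)
obs 2: x=1 → posterior Gamma(9, 14/3)
obs 3: x=0 → posterior Gamma(9, 17/3)
obs 4: x=6 → posterior Gamma(15, 20/3)

alpha=15, beta=20/3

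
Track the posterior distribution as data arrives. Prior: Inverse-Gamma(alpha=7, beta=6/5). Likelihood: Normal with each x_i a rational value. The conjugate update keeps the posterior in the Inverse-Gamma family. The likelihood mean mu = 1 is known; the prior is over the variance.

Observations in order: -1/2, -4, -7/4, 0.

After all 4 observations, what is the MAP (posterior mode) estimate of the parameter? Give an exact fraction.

3057/1600

obs 1: x=-1/2 → posterior Inverse-Gamma(15/2, 93/40)
obs 2: x=-4 → posterior Inverse-Gamma(8, 593/40)
obs 3: x=-7/4 → posterior Inverse-Gamma(17/2, 2977/160)
obs 4: x=0 → posterior Inverse-Gamma(9, 3057/160)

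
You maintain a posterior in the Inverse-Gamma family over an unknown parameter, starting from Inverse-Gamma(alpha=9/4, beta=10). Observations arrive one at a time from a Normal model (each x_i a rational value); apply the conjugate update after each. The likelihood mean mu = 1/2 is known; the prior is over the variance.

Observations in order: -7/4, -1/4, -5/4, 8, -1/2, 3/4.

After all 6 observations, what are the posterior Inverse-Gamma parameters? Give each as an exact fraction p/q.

alpha=21/4, beta=43

obs 1: x=-7/4 → posterior Inverse-Gamma(11/4, 401/32)
obs 2: x=-1/4 → posterior Inverse-Gamma(13/4, 205/16)
obs 3: x=-5/4 → posterior Inverse-Gamma(15/4, 459/32)
obs 4: x=8 → posterior Inverse-Gamma(17/4, 1359/32)
obs 5: x=-1/2 → posterior Inverse-Gamma(19/4, 1375/32)
obs 6: x=3/4 → posterior Inverse-Gamma(21/4, 43)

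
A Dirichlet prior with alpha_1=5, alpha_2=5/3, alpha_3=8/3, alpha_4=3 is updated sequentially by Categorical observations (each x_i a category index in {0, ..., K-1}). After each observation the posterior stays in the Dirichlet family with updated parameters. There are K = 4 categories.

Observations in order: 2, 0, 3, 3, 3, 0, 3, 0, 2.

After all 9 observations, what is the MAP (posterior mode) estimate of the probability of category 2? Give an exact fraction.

obs 1: x=2 → posterior Dirichlet(5, 5/3, 11/3, 3)
obs 2: x=0 → posterior Dirichlet(6, 5/3, 11/3, 3)
obs 3: x=3 → posterior Dirichlet(6, 5/3, 11/3, 4)
obs 4: x=3 → posterior Dirichlet(6, 5/3, 11/3, 5)
obs 5: x=3 → posterior Dirichlet(6, 5/3, 11/3, 6)
obs 6: x=0 → posterior Dirichlet(7, 5/3, 11/3, 6)
obs 7: x=3 → posterior Dirichlet(7, 5/3, 11/3, 7)
obs 8: x=0 → posterior Dirichlet(8, 5/3, 11/3, 7)
obs 9: x=2 → posterior Dirichlet(8, 5/3, 14/3, 7)

11/52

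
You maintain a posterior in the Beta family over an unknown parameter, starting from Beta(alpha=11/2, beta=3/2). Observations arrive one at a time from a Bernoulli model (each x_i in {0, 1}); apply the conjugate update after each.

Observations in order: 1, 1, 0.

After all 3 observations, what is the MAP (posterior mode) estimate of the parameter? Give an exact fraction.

obs 1: x=1 → posterior Beta(13/2, 3/2)
obs 2: x=1 → posterior Beta(15/2, 3/2)
obs 3: x=0 → posterior Beta(15/2, 5/2)

13/16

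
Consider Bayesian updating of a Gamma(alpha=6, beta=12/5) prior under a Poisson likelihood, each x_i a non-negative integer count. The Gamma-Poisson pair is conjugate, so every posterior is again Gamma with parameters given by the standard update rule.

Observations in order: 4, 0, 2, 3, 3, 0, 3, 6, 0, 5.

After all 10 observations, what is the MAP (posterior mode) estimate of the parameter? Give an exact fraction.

5/2

obs 1: x=4 → posterior Gamma(10, 17/5)
obs 2: x=0 → posterior Gamma(10, 22/5)
obs 3: x=2 → posterior Gamma(12, 27/5)
obs 4: x=3 → posterior Gamma(15, 32/5)
obs 5: x=3 → posterior Gamma(18, 37/5)
obs 6: x=0 → posterior Gamma(18, 42/5)
obs 7: x=3 → posterior Gamma(21, 47/5)
obs 8: x=6 → posterior Gamma(27, 52/5)
obs 9: x=0 → posterior Gamma(27, 57/5)
obs 10: x=5 → posterior Gamma(32, 62/5)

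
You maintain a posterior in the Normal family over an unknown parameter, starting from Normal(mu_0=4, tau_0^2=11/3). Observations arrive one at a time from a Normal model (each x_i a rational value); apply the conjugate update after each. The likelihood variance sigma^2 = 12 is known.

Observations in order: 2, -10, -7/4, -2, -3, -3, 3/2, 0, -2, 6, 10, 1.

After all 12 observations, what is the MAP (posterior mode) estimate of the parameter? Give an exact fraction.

521/672

obs 1: x=2 → posterior Normal(166/47, 132/47)
obs 2: x=-10 → posterior Normal(28/29, 66/29)
obs 3: x=-7/4 → posterior Normal(49/92, 44/23)
obs 4: x=-2 → posterior Normal(59/320, 33/20)
obs 5: x=-3 → posterior Normal(-73/364, 132/91)
obs 6: x=-3 → posterior Normal(-205/408, 22/17)
obs 7: x=3/2 → posterior Normal(-139/452, 132/113)
obs 8: x=0 → posterior Normal(-139/496, 33/31)
obs 9: x=-2 → posterior Normal(-227/540, 44/45)
obs 10: x=6 → posterior Normal(37/584, 66/73)
obs 11: x=10 → posterior Normal(477/628, 132/157)
obs 12: x=1 → posterior Normal(521/672, 11/14)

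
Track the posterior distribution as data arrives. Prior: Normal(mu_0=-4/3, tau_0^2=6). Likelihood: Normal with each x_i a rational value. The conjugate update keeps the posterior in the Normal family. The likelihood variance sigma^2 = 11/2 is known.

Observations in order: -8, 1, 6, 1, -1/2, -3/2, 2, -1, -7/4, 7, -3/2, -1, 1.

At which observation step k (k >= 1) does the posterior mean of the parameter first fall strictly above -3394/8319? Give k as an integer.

k = 4

obs 1: x=-8 → posterior Normal(-332/69, 66/23)
obs 2: x=1 → posterior Normal(-296/105, 66/35)
obs 3: x=6 → posterior Normal(-80/141, 66/47)
obs 4: x=1 → posterior Normal(-44/177, 66/59)
obs 5: x=-1/2 → posterior Normal(-62/213, 66/71)
obs 6: x=-3/2 → posterior Normal(-116/249, 66/83)
obs 7: x=2 → posterior Normal(-44/285, 66/95)
obs 8: x=-1 → posterior Normal(-80/321, 66/107)
obs 9: x=-7/4 → posterior Normal(-143/357, 66/119)
obs 10: x=7 → posterior Normal(109/393, 66/131)
obs 11: x=-3/2 → posterior Normal(5/39, 6/13)
obs 12: x=-1 → posterior Normal(19/465, 66/155)
obs 13: x=1 → posterior Normal(55/501, 66/167)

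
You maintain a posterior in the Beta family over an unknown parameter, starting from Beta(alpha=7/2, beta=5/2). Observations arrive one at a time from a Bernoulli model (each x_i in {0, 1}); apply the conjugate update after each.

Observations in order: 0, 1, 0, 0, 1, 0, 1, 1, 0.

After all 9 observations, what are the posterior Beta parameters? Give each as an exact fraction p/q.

alpha=15/2, beta=15/2

obs 1: x=0 → posterior Beta(7/2, 7/2)
obs 2: x=1 → posterior Beta(9/2, 7/2)
obs 3: x=0 → posterior Beta(9/2, 9/2)
obs 4: x=0 → posterior Beta(9/2, 11/2)
obs 5: x=1 → posterior Beta(11/2, 11/2)
obs 6: x=0 → posterior Beta(11/2, 13/2)
obs 7: x=1 → posterior Beta(13/2, 13/2)
obs 8: x=1 → posterior Beta(15/2, 13/2)
obs 9: x=0 → posterior Beta(15/2, 15/2)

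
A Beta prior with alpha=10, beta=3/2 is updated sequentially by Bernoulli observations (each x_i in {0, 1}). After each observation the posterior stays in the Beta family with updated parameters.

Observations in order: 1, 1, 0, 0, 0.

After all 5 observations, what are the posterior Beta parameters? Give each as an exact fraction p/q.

alpha=12, beta=9/2

obs 1: x=1 → posterior Beta(11, 3/2)
obs 2: x=1 → posterior Beta(12, 3/2)
obs 3: x=0 → posterior Beta(12, 5/2)
obs 4: x=0 → posterior Beta(12, 7/2)
obs 5: x=0 → posterior Beta(12, 9/2)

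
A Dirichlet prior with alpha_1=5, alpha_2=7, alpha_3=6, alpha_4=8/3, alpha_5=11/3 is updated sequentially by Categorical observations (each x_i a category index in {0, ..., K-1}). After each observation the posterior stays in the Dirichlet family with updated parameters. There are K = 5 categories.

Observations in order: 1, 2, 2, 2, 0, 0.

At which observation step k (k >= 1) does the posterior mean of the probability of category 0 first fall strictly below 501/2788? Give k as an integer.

obs 1: x=1 → posterior Dirichlet(5, 8, 6, 8/3, 11/3)
obs 2: x=2 → posterior Dirichlet(5, 8, 7, 8/3, 11/3)
obs 3: x=2 → posterior Dirichlet(5, 8, 8, 8/3, 11/3)
obs 4: x=2 → posterior Dirichlet(5, 8, 9, 8/3, 11/3)
obs 5: x=0 → posterior Dirichlet(6, 8, 9, 8/3, 11/3)
obs 6: x=0 → posterior Dirichlet(7, 8, 9, 8/3, 11/3)

k = 4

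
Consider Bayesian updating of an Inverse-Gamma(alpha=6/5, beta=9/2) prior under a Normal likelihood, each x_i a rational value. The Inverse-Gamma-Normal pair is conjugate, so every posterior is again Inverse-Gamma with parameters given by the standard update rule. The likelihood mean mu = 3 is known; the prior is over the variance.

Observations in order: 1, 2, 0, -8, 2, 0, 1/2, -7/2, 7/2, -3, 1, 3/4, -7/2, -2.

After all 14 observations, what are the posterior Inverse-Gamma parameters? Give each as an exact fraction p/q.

alpha=41/5, beta=5041/32

obs 1: x=1 → posterior Inverse-Gamma(17/10, 13/2)
obs 2: x=2 → posterior Inverse-Gamma(11/5, 7)
obs 3: x=0 → posterior Inverse-Gamma(27/10, 23/2)
obs 4: x=-8 → posterior Inverse-Gamma(16/5, 72)
obs 5: x=2 → posterior Inverse-Gamma(37/10, 145/2)
obs 6: x=0 → posterior Inverse-Gamma(21/5, 77)
obs 7: x=1/2 → posterior Inverse-Gamma(47/10, 641/8)
obs 8: x=-7/2 → posterior Inverse-Gamma(26/5, 405/4)
obs 9: x=7/2 → posterior Inverse-Gamma(57/10, 811/8)
obs 10: x=-3 → posterior Inverse-Gamma(31/5, 955/8)
obs 11: x=1 → posterior Inverse-Gamma(67/10, 971/8)
obs 12: x=3/4 → posterior Inverse-Gamma(36/5, 3965/32)
obs 13: x=-7/2 → posterior Inverse-Gamma(77/10, 4641/32)
obs 14: x=-2 → posterior Inverse-Gamma(41/5, 5041/32)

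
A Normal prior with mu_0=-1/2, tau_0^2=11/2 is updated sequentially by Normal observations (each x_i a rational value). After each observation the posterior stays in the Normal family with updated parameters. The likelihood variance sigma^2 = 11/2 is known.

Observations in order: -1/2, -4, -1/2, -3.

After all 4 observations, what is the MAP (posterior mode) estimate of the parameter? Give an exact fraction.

obs 1: x=-1/2 → posterior Normal(-1/2, 11/4)
obs 2: x=-4 → posterior Normal(-5/3, 11/6)
obs 3: x=-1/2 → posterior Normal(-11/8, 11/8)
obs 4: x=-3 → posterior Normal(-17/10, 11/10)

-17/10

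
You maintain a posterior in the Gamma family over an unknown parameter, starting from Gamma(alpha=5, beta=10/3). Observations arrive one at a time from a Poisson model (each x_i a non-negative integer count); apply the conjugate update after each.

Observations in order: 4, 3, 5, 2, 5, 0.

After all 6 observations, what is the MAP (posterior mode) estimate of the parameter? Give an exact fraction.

69/28

obs 1: x=4 → posterior Gamma(9, 13/3)
obs 2: x=3 → posterior Gamma(12, 16/3)
obs 3: x=5 → posterior Gamma(17, 19/3)
obs 4: x=2 → posterior Gamma(19, 22/3)
obs 5: x=5 → posterior Gamma(24, 25/3)
obs 6: x=0 → posterior Gamma(24, 28/3)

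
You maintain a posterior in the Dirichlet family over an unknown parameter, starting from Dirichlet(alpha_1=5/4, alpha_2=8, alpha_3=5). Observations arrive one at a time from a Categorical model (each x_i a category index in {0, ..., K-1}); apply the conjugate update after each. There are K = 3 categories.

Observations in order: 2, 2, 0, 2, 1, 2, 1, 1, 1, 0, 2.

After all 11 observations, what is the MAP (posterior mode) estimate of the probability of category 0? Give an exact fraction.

9/89

obs 1: x=2 → posterior Dirichlet(5/4, 8, 6)
obs 2: x=2 → posterior Dirichlet(5/4, 8, 7)
obs 3: x=0 → posterior Dirichlet(9/4, 8, 7)
obs 4: x=2 → posterior Dirichlet(9/4, 8, 8)
obs 5: x=1 → posterior Dirichlet(9/4, 9, 8)
obs 6: x=2 → posterior Dirichlet(9/4, 9, 9)
obs 7: x=1 → posterior Dirichlet(9/4, 10, 9)
obs 8: x=1 → posterior Dirichlet(9/4, 11, 9)
obs 9: x=1 → posterior Dirichlet(9/4, 12, 9)
obs 10: x=0 → posterior Dirichlet(13/4, 12, 9)
obs 11: x=2 → posterior Dirichlet(13/4, 12, 10)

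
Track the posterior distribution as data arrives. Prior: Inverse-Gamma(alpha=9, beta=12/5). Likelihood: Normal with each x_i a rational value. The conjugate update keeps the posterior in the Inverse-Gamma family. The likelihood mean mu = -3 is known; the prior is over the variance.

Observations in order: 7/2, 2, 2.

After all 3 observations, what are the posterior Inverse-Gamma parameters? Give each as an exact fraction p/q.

obs 1: x=7/2 → posterior Inverse-Gamma(19/2, 941/40)
obs 2: x=2 → posterior Inverse-Gamma(10, 1441/40)
obs 3: x=2 → posterior Inverse-Gamma(21/2, 1941/40)

alpha=21/2, beta=1941/40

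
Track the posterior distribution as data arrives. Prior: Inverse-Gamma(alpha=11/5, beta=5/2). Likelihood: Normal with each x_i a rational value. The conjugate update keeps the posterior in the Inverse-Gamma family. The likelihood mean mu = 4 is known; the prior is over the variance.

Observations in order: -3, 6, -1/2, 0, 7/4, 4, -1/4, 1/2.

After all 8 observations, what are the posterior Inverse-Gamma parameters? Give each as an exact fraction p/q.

alpha=31/5, beta=1037/16

obs 1: x=-3 → posterior Inverse-Gamma(27/10, 27)
obs 2: x=6 → posterior Inverse-Gamma(16/5, 29)
obs 3: x=-1/2 → posterior Inverse-Gamma(37/10, 313/8)
obs 4: x=0 → posterior Inverse-Gamma(21/5, 377/8)
obs 5: x=7/4 → posterior Inverse-Gamma(47/10, 1589/32)
obs 6: x=4 → posterior Inverse-Gamma(26/5, 1589/32)
obs 7: x=-1/4 → posterior Inverse-Gamma(57/10, 939/16)
obs 8: x=1/2 → posterior Inverse-Gamma(31/5, 1037/16)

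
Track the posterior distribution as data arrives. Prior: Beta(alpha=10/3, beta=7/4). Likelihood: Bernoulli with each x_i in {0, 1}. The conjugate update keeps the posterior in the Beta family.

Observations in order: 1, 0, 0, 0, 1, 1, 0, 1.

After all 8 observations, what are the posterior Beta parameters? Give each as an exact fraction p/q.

alpha=22/3, beta=23/4

obs 1: x=1 → posterior Beta(13/3, 7/4)
obs 2: x=0 → posterior Beta(13/3, 11/4)
obs 3: x=0 → posterior Beta(13/3, 15/4)
obs 4: x=0 → posterior Beta(13/3, 19/4)
obs 5: x=1 → posterior Beta(16/3, 19/4)
obs 6: x=1 → posterior Beta(19/3, 19/4)
obs 7: x=0 → posterior Beta(19/3, 23/4)
obs 8: x=1 → posterior Beta(22/3, 23/4)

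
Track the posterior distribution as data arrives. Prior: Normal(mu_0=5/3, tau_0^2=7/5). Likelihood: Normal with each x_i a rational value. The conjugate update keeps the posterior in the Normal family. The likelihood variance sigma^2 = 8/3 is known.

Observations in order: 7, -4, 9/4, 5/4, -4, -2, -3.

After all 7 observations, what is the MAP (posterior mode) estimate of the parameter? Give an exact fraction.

obs 1: x=7 → posterior Normal(641/183, 56/61)
obs 2: x=-4 → posterior Normal(389/246, 28/41)
obs 3: x=9/4 → posterior Normal(2123/1236, 56/103)
obs 4: x=5/4 → posterior Normal(1219/744, 14/31)
obs 5: x=-4 → posterior Normal(143/174, 56/145)
obs 6: x=-2 → posterior Normal(463/996, 28/83)
obs 7: x=-3 → posterior Normal(5/66, 56/187)

5/66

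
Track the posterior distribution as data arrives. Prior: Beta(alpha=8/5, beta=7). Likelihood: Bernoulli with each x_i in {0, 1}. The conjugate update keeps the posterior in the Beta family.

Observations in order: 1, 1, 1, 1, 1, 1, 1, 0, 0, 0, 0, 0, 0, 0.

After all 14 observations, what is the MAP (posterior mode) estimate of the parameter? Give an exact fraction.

obs 1: x=1 → posterior Beta(13/5, 7)
obs 2: x=1 → posterior Beta(18/5, 7)
obs 3: x=1 → posterior Beta(23/5, 7)
obs 4: x=1 → posterior Beta(28/5, 7)
obs 5: x=1 → posterior Beta(33/5, 7)
obs 6: x=1 → posterior Beta(38/5, 7)
obs 7: x=1 → posterior Beta(43/5, 7)
obs 8: x=0 → posterior Beta(43/5, 8)
obs 9: x=0 → posterior Beta(43/5, 9)
obs 10: x=0 → posterior Beta(43/5, 10)
obs 11: x=0 → posterior Beta(43/5, 11)
obs 12: x=0 → posterior Beta(43/5, 12)
obs 13: x=0 → posterior Beta(43/5, 13)
obs 14: x=0 → posterior Beta(43/5, 14)

38/103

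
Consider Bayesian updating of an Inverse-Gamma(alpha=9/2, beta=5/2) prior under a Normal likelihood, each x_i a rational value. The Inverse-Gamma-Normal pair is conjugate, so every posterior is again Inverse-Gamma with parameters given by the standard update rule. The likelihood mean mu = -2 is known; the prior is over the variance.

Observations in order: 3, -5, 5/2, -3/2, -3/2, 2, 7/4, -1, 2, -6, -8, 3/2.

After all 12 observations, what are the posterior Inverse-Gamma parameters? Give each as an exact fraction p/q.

obs 1: x=3 → posterior Inverse-Gamma(5, 15)
obs 2: x=-5 → posterior Inverse-Gamma(11/2, 39/2)
obs 3: x=5/2 → posterior Inverse-Gamma(6, 237/8)
obs 4: x=-3/2 → posterior Inverse-Gamma(13/2, 119/4)
obs 5: x=-3/2 → posterior Inverse-Gamma(7, 239/8)
obs 6: x=2 → posterior Inverse-Gamma(15/2, 303/8)
obs 7: x=7/4 → posterior Inverse-Gamma(8, 1437/32)
obs 8: x=-1 → posterior Inverse-Gamma(17/2, 1453/32)
obs 9: x=2 → posterior Inverse-Gamma(9, 1709/32)
obs 10: x=-6 → posterior Inverse-Gamma(19/2, 1965/32)
obs 11: x=-8 → posterior Inverse-Gamma(10, 2541/32)
obs 12: x=3/2 → posterior Inverse-Gamma(21/2, 2737/32)

alpha=21/2, beta=2737/32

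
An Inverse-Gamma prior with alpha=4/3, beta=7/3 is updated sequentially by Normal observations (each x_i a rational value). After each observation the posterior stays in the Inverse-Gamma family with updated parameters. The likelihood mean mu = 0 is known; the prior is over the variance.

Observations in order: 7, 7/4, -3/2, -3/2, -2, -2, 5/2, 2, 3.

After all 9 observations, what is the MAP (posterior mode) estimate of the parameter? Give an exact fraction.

obs 1: x=7 → posterior Inverse-Gamma(11/6, 161/6)
obs 2: x=7/4 → posterior Inverse-Gamma(7/3, 2723/96)
obs 3: x=-3/2 → posterior Inverse-Gamma(17/6, 2831/96)
obs 4: x=-3/2 → posterior Inverse-Gamma(10/3, 2939/96)
obs 5: x=-2 → posterior Inverse-Gamma(23/6, 3131/96)
obs 6: x=-2 → posterior Inverse-Gamma(13/3, 3323/96)
obs 7: x=5/2 → posterior Inverse-Gamma(29/6, 3623/96)
obs 8: x=2 → posterior Inverse-Gamma(16/3, 3815/96)
obs 9: x=3 → posterior Inverse-Gamma(35/6, 4247/96)

4247/656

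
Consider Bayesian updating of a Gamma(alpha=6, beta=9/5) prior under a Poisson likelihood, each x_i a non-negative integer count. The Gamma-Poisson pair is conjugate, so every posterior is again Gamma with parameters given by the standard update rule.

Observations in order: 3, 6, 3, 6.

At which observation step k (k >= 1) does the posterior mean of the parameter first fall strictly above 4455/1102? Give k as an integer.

k = 4

obs 1: x=3 → posterior Gamma(9, 14/5)
obs 2: x=6 → posterior Gamma(15, 19/5)
obs 3: x=3 → posterior Gamma(18, 24/5)
obs 4: x=6 → posterior Gamma(24, 29/5)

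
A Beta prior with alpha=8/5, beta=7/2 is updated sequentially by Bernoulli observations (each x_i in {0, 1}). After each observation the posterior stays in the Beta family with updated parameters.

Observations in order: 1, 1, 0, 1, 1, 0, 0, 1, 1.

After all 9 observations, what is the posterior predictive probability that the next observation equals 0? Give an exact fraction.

65/141

obs 1: x=1 → posterior Beta(13/5, 7/2)
obs 2: x=1 → posterior Beta(18/5, 7/2)
obs 3: x=0 → posterior Beta(18/5, 9/2)
obs 4: x=1 → posterior Beta(23/5, 9/2)
obs 5: x=1 → posterior Beta(28/5, 9/2)
obs 6: x=0 → posterior Beta(28/5, 11/2)
obs 7: x=0 → posterior Beta(28/5, 13/2)
obs 8: x=1 → posterior Beta(33/5, 13/2)
obs 9: x=1 → posterior Beta(38/5, 13/2)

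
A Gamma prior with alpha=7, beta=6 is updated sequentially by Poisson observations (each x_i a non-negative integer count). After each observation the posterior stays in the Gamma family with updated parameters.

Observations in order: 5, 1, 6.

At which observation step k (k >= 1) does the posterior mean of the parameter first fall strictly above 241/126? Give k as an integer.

obs 1: x=5 → posterior Gamma(12, 7)
obs 2: x=1 → posterior Gamma(13, 8)
obs 3: x=6 → posterior Gamma(19, 9)

k = 3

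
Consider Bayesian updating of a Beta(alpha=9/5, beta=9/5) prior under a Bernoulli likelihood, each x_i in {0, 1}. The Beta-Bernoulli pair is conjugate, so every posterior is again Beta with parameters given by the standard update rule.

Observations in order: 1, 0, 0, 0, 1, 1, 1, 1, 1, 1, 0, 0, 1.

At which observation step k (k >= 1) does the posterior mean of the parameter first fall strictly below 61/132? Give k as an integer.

obs 1: x=1 → posterior Beta(14/5, 9/5)
obs 2: x=0 → posterior Beta(14/5, 14/5)
obs 3: x=0 → posterior Beta(14/5, 19/5)
obs 4: x=0 → posterior Beta(14/5, 24/5)
obs 5: x=1 → posterior Beta(19/5, 24/5)
obs 6: x=1 → posterior Beta(24/5, 24/5)
obs 7: x=1 → posterior Beta(29/5, 24/5)
obs 8: x=1 → posterior Beta(34/5, 24/5)
obs 9: x=1 → posterior Beta(39/5, 24/5)
obs 10: x=1 → posterior Beta(44/5, 24/5)
obs 11: x=0 → posterior Beta(44/5, 29/5)
obs 12: x=0 → posterior Beta(44/5, 34/5)
obs 13: x=1 → posterior Beta(49/5, 34/5)

k = 3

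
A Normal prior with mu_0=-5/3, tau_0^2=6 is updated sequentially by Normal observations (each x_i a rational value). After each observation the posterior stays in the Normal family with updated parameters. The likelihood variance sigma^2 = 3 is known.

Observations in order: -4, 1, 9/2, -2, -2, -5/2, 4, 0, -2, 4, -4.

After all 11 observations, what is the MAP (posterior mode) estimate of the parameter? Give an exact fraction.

obs 1: x=-4 → posterior Normal(-29/9, 2)
obs 2: x=1 → posterior Normal(-23/15, 6/5)
obs 3: x=9/2 → posterior Normal(4/21, 6/7)
obs 4: x=-2 → posterior Normal(-8/27, 2/3)
obs 5: x=-2 → posterior Normal(-20/33, 6/11)
obs 6: x=-5/2 → posterior Normal(-35/39, 6/13)
obs 7: x=4 → posterior Normal(-11/45, 2/5)
obs 8: x=0 → posterior Normal(-11/51, 6/17)
obs 9: x=-2 → posterior Normal(-23/57, 6/19)
obs 10: x=4 → posterior Normal(1/63, 2/7)
obs 11: x=-4 → posterior Normal(-1/3, 6/23)

-1/3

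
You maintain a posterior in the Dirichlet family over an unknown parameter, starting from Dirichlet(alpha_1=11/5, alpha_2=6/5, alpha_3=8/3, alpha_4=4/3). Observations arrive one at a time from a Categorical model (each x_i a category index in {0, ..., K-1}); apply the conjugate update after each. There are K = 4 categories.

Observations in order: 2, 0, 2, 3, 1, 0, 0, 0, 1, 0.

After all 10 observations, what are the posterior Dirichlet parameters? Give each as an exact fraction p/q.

alpha_1=36/5, alpha_2=16/5, alpha_3=14/3, alpha_4=7/3

obs 1: x=2 → posterior Dirichlet(11/5, 6/5, 11/3, 4/3)
obs 2: x=0 → posterior Dirichlet(16/5, 6/5, 11/3, 4/3)
obs 3: x=2 → posterior Dirichlet(16/5, 6/5, 14/3, 4/3)
obs 4: x=3 → posterior Dirichlet(16/5, 6/5, 14/3, 7/3)
obs 5: x=1 → posterior Dirichlet(16/5, 11/5, 14/3, 7/3)
obs 6: x=0 → posterior Dirichlet(21/5, 11/5, 14/3, 7/3)
obs 7: x=0 → posterior Dirichlet(26/5, 11/5, 14/3, 7/3)
obs 8: x=0 → posterior Dirichlet(31/5, 11/5, 14/3, 7/3)
obs 9: x=1 → posterior Dirichlet(31/5, 16/5, 14/3, 7/3)
obs 10: x=0 → posterior Dirichlet(36/5, 16/5, 14/3, 7/3)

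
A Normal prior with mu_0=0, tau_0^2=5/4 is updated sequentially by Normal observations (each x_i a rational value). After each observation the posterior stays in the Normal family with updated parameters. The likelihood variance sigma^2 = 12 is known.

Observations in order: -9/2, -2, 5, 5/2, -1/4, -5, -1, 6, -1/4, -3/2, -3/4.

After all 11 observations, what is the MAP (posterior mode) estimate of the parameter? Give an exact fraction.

obs 1: x=-9/2 → posterior Normal(-45/106, 60/53)
obs 2: x=-2 → posterior Normal(-65/116, 30/29)
obs 3: x=5 → posterior Normal(-5/42, 20/21)
obs 4: x=5/2 → posterior Normal(5/68, 15/17)
obs 5: x=-1/4 → posterior Normal(15/292, 60/73)
obs 6: x=-5 → posterior Normal(-85/312, 10/13)
obs 7: x=-1 → posterior Normal(-105/332, 60/83)
obs 8: x=6 → posterior Normal(15/352, 15/22)
obs 9: x=-1/4 → posterior Normal(5/186, 20/31)
obs 10: x=-3/2 → posterior Normal(-5/98, 30/49)
obs 11: x=-3/4 → posterior Normal(-35/412, 60/103)

-35/412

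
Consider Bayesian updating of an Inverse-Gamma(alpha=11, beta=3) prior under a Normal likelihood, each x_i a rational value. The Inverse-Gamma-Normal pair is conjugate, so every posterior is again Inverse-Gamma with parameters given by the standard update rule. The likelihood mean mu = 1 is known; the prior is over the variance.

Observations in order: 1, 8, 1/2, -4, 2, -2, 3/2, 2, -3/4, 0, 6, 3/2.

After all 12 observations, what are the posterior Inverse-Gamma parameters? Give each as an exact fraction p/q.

obs 1: x=1 → posterior Inverse-Gamma(23/2, 3)
obs 2: x=8 → posterior Inverse-Gamma(12, 55/2)
obs 3: x=1/2 → posterior Inverse-Gamma(25/2, 221/8)
obs 4: x=-4 → posterior Inverse-Gamma(13, 321/8)
obs 5: x=2 → posterior Inverse-Gamma(27/2, 325/8)
obs 6: x=-2 → posterior Inverse-Gamma(14, 361/8)
obs 7: x=3/2 → posterior Inverse-Gamma(29/2, 181/4)
obs 8: x=2 → posterior Inverse-Gamma(15, 183/4)
obs 9: x=-3/4 → posterior Inverse-Gamma(31/2, 1513/32)
obs 10: x=0 → posterior Inverse-Gamma(16, 1529/32)
obs 11: x=6 → posterior Inverse-Gamma(33/2, 1929/32)
obs 12: x=3/2 → posterior Inverse-Gamma(17, 1933/32)

alpha=17, beta=1933/32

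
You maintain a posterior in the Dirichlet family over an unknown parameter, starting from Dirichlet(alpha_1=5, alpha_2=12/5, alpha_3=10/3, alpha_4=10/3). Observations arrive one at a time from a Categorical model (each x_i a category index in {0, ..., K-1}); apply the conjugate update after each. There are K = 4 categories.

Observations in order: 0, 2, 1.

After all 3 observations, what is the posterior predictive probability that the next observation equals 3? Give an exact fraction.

25/128

obs 1: x=0 → posterior Dirichlet(6, 12/5, 10/3, 10/3)
obs 2: x=2 → posterior Dirichlet(6, 12/5, 13/3, 10/3)
obs 3: x=1 → posterior Dirichlet(6, 17/5, 13/3, 10/3)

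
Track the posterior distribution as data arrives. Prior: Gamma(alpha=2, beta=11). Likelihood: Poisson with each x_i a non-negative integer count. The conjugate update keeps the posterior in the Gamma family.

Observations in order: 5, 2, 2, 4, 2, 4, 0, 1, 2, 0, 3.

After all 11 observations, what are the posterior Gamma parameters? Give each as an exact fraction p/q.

obs 1: x=5 → posterior Gamma(7, 12)
obs 2: x=2 → posterior Gamma(9, 13)
obs 3: x=2 → posterior Gamma(11, 14)
obs 4: x=4 → posterior Gamma(15, 15)
obs 5: x=2 → posterior Gamma(17, 16)
obs 6: x=4 → posterior Gamma(21, 17)
obs 7: x=0 → posterior Gamma(21, 18)
obs 8: x=1 → posterior Gamma(22, 19)
obs 9: x=2 → posterior Gamma(24, 20)
obs 10: x=0 → posterior Gamma(24, 21)
obs 11: x=3 → posterior Gamma(27, 22)

alpha=27, beta=22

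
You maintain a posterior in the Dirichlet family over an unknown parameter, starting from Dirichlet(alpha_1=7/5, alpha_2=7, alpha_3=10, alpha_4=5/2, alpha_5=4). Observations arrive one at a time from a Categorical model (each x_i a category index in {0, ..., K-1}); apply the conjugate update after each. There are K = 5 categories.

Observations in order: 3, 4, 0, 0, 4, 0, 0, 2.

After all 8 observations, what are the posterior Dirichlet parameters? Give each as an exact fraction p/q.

alpha_1=27/5, alpha_2=7, alpha_3=11, alpha_4=7/2, alpha_5=6

obs 1: x=3 → posterior Dirichlet(7/5, 7, 10, 7/2, 4)
obs 2: x=4 → posterior Dirichlet(7/5, 7, 10, 7/2, 5)
obs 3: x=0 → posterior Dirichlet(12/5, 7, 10, 7/2, 5)
obs 4: x=0 → posterior Dirichlet(17/5, 7, 10, 7/2, 5)
obs 5: x=4 → posterior Dirichlet(17/5, 7, 10, 7/2, 6)
obs 6: x=0 → posterior Dirichlet(22/5, 7, 10, 7/2, 6)
obs 7: x=0 → posterior Dirichlet(27/5, 7, 10, 7/2, 6)
obs 8: x=2 → posterior Dirichlet(27/5, 7, 11, 7/2, 6)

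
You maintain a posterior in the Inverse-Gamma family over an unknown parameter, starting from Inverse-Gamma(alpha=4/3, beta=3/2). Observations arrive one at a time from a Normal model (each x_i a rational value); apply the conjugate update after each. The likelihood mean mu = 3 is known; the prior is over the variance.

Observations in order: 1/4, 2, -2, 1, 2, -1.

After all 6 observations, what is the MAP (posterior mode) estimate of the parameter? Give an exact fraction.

obs 1: x=1/4 → posterior Inverse-Gamma(11/6, 169/32)
obs 2: x=2 → posterior Inverse-Gamma(7/3, 185/32)
obs 3: x=-2 → posterior Inverse-Gamma(17/6, 585/32)
obs 4: x=1 → posterior Inverse-Gamma(10/3, 649/32)
obs 5: x=2 → posterior Inverse-Gamma(23/6, 665/32)
obs 6: x=-1 → posterior Inverse-Gamma(13/3, 921/32)

2763/512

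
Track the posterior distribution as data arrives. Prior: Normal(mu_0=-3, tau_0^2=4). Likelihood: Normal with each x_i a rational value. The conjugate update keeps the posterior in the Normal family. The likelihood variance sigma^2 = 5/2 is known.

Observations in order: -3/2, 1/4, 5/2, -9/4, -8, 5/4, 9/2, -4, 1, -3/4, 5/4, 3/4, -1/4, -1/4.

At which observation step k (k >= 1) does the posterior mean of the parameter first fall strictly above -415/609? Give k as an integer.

k = 3

obs 1: x=-3/2 → posterior Normal(-27/13, 20/13)
obs 2: x=1/4 → posterior Normal(-25/21, 20/21)
obs 3: x=5/2 → posterior Normal(-5/29, 20/29)
obs 4: x=-9/4 → posterior Normal(-23/37, 20/37)
obs 5: x=-8 → posterior Normal(-29/15, 4/9)
obs 6: x=5/4 → posterior Normal(-77/53, 20/53)
obs 7: x=9/2 → posterior Normal(-41/61, 20/61)
obs 8: x=-4 → posterior Normal(-73/69, 20/69)
obs 9: x=1 → posterior Normal(-65/77, 20/77)
obs 10: x=-3/4 → posterior Normal(-71/85, 4/17)
obs 11: x=5/4 → posterior Normal(-61/93, 20/93)
obs 12: x=3/4 → posterior Normal(-55/101, 20/101)
obs 13: x=-1/4 → posterior Normal(-57/109, 20/109)
obs 14: x=-1/4 → posterior Normal(-59/117, 20/117)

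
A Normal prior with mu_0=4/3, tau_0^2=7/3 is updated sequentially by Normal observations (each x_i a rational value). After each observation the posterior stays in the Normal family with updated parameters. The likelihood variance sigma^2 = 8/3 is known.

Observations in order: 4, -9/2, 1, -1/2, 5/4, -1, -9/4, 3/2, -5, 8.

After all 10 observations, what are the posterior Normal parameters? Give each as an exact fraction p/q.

mu_0=13/36, tau_0^2=28/117

obs 1: x=4 → posterior Normal(116/45, 56/45)
obs 2: x=-9/2 → posterior Normal(43/132, 28/33)
obs 3: x=1 → posterior Normal(85/174, 56/87)
obs 4: x=-1/2 → posterior Normal(8/27, 14/27)
obs 5: x=5/4 → posterior Normal(233/516, 56/129)
obs 6: x=-1 → posterior Normal(149/600, 28/75)
obs 7: x=-9/4 → posterior Normal(-10/171, 56/171)
obs 8: x=3/2 → posterior Normal(43/384, 7/24)
obs 9: x=-5 → posterior Normal(-167/426, 56/213)
obs 10: x=8 → posterior Normal(13/36, 28/117)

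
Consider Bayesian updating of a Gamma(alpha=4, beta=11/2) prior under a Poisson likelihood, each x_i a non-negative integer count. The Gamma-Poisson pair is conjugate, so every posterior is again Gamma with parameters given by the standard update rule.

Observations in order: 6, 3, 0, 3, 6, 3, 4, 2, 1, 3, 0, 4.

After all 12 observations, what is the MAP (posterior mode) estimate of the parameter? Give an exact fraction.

obs 1: x=6 → posterior Gamma(10, 13/2)
obs 2: x=3 → posterior Gamma(13, 15/2)
obs 3: x=0 → posterior Gamma(13, 17/2)
obs 4: x=3 → posterior Gamma(16, 19/2)
obs 5: x=6 → posterior Gamma(22, 21/2)
obs 6: x=3 → posterior Gamma(25, 23/2)
obs 7: x=4 → posterior Gamma(29, 25/2)
obs 8: x=2 → posterior Gamma(31, 27/2)
obs 9: x=1 → posterior Gamma(32, 29/2)
obs 10: x=3 → posterior Gamma(35, 31/2)
obs 11: x=0 → posterior Gamma(35, 33/2)
obs 12: x=4 → posterior Gamma(39, 35/2)

76/35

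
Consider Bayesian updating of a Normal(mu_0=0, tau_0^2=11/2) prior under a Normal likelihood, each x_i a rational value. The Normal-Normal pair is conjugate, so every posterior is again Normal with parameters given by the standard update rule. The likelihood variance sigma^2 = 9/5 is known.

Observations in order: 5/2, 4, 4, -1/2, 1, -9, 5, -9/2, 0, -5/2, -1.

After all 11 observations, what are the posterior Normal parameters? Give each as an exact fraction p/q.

obs 1: x=5/2 → posterior Normal(275/146, 99/73)
obs 2: x=4 → posterior Normal(715/256, 99/128)
obs 3: x=4 → posterior Normal(385/122, 33/61)
obs 4: x=-1/2 → posterior Normal(275/119, 99/238)
obs 5: x=1 → posterior Normal(605/293, 99/293)
obs 6: x=-9 → posterior Normal(55/174, 33/116)
obs 7: x=5 → posterior Normal(385/403, 99/403)
obs 8: x=-9/2 → posterior Normal(275/916, 99/458)
obs 9: x=0 → posterior Normal(275/1026, 11/57)
obs 10: x=-5/2 → posterior Normal(0, 99/568)
obs 11: x=-1 → posterior Normal(-55/623, 99/623)

mu_0=-55/623, tau_0^2=99/623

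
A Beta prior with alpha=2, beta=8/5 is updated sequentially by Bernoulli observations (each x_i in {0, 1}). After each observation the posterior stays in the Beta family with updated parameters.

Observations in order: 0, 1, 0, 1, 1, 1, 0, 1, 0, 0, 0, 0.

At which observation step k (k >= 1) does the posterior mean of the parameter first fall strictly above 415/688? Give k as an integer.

k = 6

obs 1: x=0 → posterior Beta(2, 13/5)
obs 2: x=1 → posterior Beta(3, 13/5)
obs 3: x=0 → posterior Beta(3, 18/5)
obs 4: x=1 → posterior Beta(4, 18/5)
obs 5: x=1 → posterior Beta(5, 18/5)
obs 6: x=1 → posterior Beta(6, 18/5)
obs 7: x=0 → posterior Beta(6, 23/5)
obs 8: x=1 → posterior Beta(7, 23/5)
obs 9: x=0 → posterior Beta(7, 28/5)
obs 10: x=0 → posterior Beta(7, 33/5)
obs 11: x=0 → posterior Beta(7, 38/5)
obs 12: x=0 → posterior Beta(7, 43/5)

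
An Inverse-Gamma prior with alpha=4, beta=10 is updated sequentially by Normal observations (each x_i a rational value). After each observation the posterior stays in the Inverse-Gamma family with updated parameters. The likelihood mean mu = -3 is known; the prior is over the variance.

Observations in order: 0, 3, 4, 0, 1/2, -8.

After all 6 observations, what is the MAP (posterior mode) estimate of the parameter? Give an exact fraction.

641/64

obs 1: x=0 → posterior Inverse-Gamma(9/2, 29/2)
obs 2: x=3 → posterior Inverse-Gamma(5, 65/2)
obs 3: x=4 → posterior Inverse-Gamma(11/2, 57)
obs 4: x=0 → posterior Inverse-Gamma(6, 123/2)
obs 5: x=1/2 → posterior Inverse-Gamma(13/2, 541/8)
obs 6: x=-8 → posterior Inverse-Gamma(7, 641/8)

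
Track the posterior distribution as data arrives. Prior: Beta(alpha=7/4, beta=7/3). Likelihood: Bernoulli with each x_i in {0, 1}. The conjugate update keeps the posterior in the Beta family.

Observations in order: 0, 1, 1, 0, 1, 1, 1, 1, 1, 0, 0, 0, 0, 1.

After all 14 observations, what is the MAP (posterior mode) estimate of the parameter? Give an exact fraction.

105/193

obs 1: x=0 → posterior Beta(7/4, 10/3)
obs 2: x=1 → posterior Beta(11/4, 10/3)
obs 3: x=1 → posterior Beta(15/4, 10/3)
obs 4: x=0 → posterior Beta(15/4, 13/3)
obs 5: x=1 → posterior Beta(19/4, 13/3)
obs 6: x=1 → posterior Beta(23/4, 13/3)
obs 7: x=1 → posterior Beta(27/4, 13/3)
obs 8: x=1 → posterior Beta(31/4, 13/3)
obs 9: x=1 → posterior Beta(35/4, 13/3)
obs 10: x=0 → posterior Beta(35/4, 16/3)
obs 11: x=0 → posterior Beta(35/4, 19/3)
obs 12: x=0 → posterior Beta(35/4, 22/3)
obs 13: x=0 → posterior Beta(35/4, 25/3)
obs 14: x=1 → posterior Beta(39/4, 25/3)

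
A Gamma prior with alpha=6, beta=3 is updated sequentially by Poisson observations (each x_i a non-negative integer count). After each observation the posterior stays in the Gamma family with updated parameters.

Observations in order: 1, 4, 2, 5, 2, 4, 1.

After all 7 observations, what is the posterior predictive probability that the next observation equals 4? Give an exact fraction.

204750000000000000000000000000/1586309297171491574414436704891

obs 1: x=1 → posterior Gamma(7, 4)
obs 2: x=4 → posterior Gamma(11, 5)
obs 3: x=2 → posterior Gamma(13, 6)
obs 4: x=5 → posterior Gamma(18, 7)
obs 5: x=2 → posterior Gamma(20, 8)
obs 6: x=4 → posterior Gamma(24, 9)
obs 7: x=1 → posterior Gamma(25, 10)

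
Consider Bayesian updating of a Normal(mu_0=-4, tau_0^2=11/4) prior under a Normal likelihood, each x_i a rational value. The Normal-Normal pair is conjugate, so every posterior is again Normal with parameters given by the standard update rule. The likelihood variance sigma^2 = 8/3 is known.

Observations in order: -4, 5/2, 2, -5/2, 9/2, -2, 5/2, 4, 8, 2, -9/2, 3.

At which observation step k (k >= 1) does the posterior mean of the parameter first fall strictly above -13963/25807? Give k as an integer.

obs 1: x=-4 → posterior Normal(-4, 88/65)
obs 2: x=5/2 → posterior Normal(-355/196, 44/49)
obs 3: x=2 → posterior Normal(-223/262, 88/131)
obs 4: x=-5/2 → posterior Normal(-97/82, 22/41)
obs 5: x=9/2 → posterior Normal(-91/394, 88/197)
obs 6: x=-2 → posterior Normal(-223/460, 44/115)
obs 7: x=5/2 → posterior Normal(-29/263, 88/263)
obs 8: x=4 → posterior Normal(103/296, 11/37)
obs 9: x=8 → posterior Normal(367/329, 88/329)
obs 10: x=2 → posterior Normal(433/362, 44/181)
obs 11: x=-9/2 → posterior Normal(569/790, 88/395)
obs 12: x=3 → posterior Normal(767/856, 22/107)

k = 5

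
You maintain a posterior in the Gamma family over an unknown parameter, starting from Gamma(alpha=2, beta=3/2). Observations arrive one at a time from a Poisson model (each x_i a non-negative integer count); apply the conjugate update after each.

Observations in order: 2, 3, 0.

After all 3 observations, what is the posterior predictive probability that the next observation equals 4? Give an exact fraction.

obs 1: x=2 → posterior Gamma(4, 5/2)
obs 2: x=3 → posterior Gamma(7, 7/2)
obs 3: x=0 → posterior Gamma(7, 9/2)

16070775840/285311670611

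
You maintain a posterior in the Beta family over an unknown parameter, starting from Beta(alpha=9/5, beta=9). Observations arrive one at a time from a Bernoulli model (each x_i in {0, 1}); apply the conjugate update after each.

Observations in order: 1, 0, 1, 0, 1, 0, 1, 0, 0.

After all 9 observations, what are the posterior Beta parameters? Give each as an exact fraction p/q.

obs 1: x=1 → posterior Beta(14/5, 9)
obs 2: x=0 → posterior Beta(14/5, 10)
obs 3: x=1 → posterior Beta(19/5, 10)
obs 4: x=0 → posterior Beta(19/5, 11)
obs 5: x=1 → posterior Beta(24/5, 11)
obs 6: x=0 → posterior Beta(24/5, 12)
obs 7: x=1 → posterior Beta(29/5, 12)
obs 8: x=0 → posterior Beta(29/5, 13)
obs 9: x=0 → posterior Beta(29/5, 14)

alpha=29/5, beta=14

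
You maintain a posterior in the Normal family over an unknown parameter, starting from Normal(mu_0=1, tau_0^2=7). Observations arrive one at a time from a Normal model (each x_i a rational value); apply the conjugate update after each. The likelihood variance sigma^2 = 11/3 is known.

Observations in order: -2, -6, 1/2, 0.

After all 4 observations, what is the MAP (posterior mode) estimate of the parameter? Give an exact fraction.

-293/190

obs 1: x=-2 → posterior Normal(-31/32, 77/32)
obs 2: x=-6 → posterior Normal(-157/53, 77/53)
obs 3: x=1/2 → posterior Normal(-293/148, 77/74)
obs 4: x=0 → posterior Normal(-293/190, 77/95)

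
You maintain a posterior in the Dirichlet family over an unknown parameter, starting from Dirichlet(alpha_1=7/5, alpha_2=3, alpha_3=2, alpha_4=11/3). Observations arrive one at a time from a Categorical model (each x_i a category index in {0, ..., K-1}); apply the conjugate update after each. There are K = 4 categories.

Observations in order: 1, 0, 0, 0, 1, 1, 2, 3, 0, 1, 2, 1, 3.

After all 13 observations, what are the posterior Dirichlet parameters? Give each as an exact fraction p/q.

obs 1: x=1 → posterior Dirichlet(7/5, 4, 2, 11/3)
obs 2: x=0 → posterior Dirichlet(12/5, 4, 2, 11/3)
obs 3: x=0 → posterior Dirichlet(17/5, 4, 2, 11/3)
obs 4: x=0 → posterior Dirichlet(22/5, 4, 2, 11/3)
obs 5: x=1 → posterior Dirichlet(22/5, 5, 2, 11/3)
obs 6: x=1 → posterior Dirichlet(22/5, 6, 2, 11/3)
obs 7: x=2 → posterior Dirichlet(22/5, 6, 3, 11/3)
obs 8: x=3 → posterior Dirichlet(22/5, 6, 3, 14/3)
obs 9: x=0 → posterior Dirichlet(27/5, 6, 3, 14/3)
obs 10: x=1 → posterior Dirichlet(27/5, 7, 3, 14/3)
obs 11: x=2 → posterior Dirichlet(27/5, 7, 4, 14/3)
obs 12: x=1 → posterior Dirichlet(27/5, 8, 4, 14/3)
obs 13: x=3 → posterior Dirichlet(27/5, 8, 4, 17/3)

alpha_1=27/5, alpha_2=8, alpha_3=4, alpha_4=17/3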